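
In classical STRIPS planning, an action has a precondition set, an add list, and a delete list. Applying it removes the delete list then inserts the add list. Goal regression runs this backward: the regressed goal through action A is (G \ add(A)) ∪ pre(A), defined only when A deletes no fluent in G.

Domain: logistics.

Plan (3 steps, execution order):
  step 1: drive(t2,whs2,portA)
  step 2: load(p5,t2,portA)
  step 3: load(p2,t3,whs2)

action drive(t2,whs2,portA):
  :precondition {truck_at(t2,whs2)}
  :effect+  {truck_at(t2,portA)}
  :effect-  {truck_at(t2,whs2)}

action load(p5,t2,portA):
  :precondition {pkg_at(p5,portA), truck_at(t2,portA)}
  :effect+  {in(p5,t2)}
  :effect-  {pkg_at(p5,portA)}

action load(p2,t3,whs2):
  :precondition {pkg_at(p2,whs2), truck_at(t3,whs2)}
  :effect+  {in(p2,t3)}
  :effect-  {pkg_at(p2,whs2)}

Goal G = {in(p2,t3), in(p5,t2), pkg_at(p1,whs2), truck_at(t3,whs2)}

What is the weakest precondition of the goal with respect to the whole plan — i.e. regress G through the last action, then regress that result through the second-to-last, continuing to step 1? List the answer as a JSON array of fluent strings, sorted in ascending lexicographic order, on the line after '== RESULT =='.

Regress step by step:
  through step 3 (load(p2,t3,whs2)): drop {in(p2,t3)}, keep {in(p5,t2), pkg_at(p1,whs2), truck_at(t3,whs2)}, require {pkg_at(p2,whs2), truck_at(t3,whs2)}
    → {in(p5,t2), pkg_at(p1,whs2), pkg_at(p2,whs2), truck_at(t3,whs2)}
  through step 2 (load(p5,t2,portA)): drop {in(p5,t2)}, keep {pkg_at(p1,whs2), pkg_at(p2,whs2), truck_at(t3,whs2)}, require {pkg_at(p5,portA), truck_at(t2,portA)}
    → {pkg_at(p1,whs2), pkg_at(p2,whs2), pkg_at(p5,portA), truck_at(t2,portA), truck_at(t3,whs2)}
  through step 1 (drive(t2,whs2,portA)): drop {truck_at(t2,portA)}, keep {pkg_at(p1,whs2), pkg_at(p2,whs2), pkg_at(p5,portA), truck_at(t3,whs2)}, require {truck_at(t2,whs2)}
    → {pkg_at(p1,whs2), pkg_at(p2,whs2), pkg_at(p5,portA), truck_at(t2,whs2), truck_at(t3,whs2)}

== RESULT ==
["pkg_at(p1,whs2)", "pkg_at(p2,whs2)", "pkg_at(p5,portA)", "truck_at(t2,whs2)", "truck_at(t3,whs2)"]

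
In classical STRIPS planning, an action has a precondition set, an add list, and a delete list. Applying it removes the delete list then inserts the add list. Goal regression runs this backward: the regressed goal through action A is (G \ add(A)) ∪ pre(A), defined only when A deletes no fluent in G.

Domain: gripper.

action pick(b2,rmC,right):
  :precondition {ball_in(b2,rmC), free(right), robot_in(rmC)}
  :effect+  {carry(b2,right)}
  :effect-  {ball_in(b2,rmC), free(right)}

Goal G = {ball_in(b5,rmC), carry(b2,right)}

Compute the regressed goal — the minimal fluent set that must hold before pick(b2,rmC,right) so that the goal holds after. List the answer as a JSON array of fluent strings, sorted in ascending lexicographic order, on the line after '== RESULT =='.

Compute (G \ add) ∪ pre:
  G ∩ del = {}  (empty — regression defined)
  G \ add = {ball_in(b5,rmC), carry(b2,right)} \ {carry(b2,right)} = {ball_in(b5,rmC)}
  ∪ pre   = {ball_in(b5,rmC)} ∪ {ball_in(b2,rmC), free(right), robot_in(rmC)}
          = {ball_in(b2,rmC), ball_in(b5,rmC), free(right), robot_in(rmC)}

== RESULT ==
["ball_in(b2,rmC)", "ball_in(b5,rmC)", "free(right)", "robot_in(rmC)"]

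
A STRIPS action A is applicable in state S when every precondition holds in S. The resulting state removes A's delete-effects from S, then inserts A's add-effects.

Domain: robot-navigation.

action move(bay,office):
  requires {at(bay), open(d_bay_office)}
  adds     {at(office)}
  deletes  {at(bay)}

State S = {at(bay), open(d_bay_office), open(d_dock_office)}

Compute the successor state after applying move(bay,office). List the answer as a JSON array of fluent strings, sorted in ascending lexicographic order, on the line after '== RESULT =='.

Progress:
  pre ⊆ S: {at(bay), open(d_bay_office)} ⊆ S  — applicable
  S \ del = {open(d_bay_office), open(d_dock_office)}
  ∪ add   = {at(office), open(d_bay_office), open(d_dock_office)}

== RESULT ==
["at(office)", "open(d_bay_office)", "open(d_dock_office)"]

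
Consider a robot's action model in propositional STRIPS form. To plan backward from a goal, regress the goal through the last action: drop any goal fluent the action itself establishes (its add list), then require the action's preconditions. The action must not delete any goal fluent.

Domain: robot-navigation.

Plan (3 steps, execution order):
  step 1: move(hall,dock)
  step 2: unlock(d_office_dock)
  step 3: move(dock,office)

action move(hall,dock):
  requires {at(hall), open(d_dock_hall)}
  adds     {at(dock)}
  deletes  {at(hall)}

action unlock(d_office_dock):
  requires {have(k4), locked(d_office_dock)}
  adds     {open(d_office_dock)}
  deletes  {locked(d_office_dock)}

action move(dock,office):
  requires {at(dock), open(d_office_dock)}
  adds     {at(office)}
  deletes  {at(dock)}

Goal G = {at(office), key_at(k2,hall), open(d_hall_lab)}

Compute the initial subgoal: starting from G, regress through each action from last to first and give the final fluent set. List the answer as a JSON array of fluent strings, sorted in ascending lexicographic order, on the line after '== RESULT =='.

Regress step by step:
  through step 3 (move(dock,office)): drop {at(office)}, keep {key_at(k2,hall), open(d_hall_lab)}, require {at(dock), open(d_office_dock)}
    → {at(dock), key_at(k2,hall), open(d_hall_lab), open(d_office_dock)}
  through step 2 (unlock(d_office_dock)): drop {open(d_office_dock)}, keep {at(dock), key_at(k2,hall), open(d_hall_lab)}, require {have(k4), locked(d_office_dock)}
    → {at(dock), have(k4), key_at(k2,hall), locked(d_office_dock), open(d_hall_lab)}
  through step 1 (move(hall,dock)): drop {at(dock)}, keep {have(k4), key_at(k2,hall), locked(d_office_dock), open(d_hall_lab)}, require {at(hall), open(d_dock_hall)}
    → {at(hall), have(k4), key_at(k2,hall), locked(d_office_dock), open(d_dock_hall), open(d_hall_lab)}

== RESULT ==
["at(hall)", "have(k4)", "key_at(k2,hall)", "locked(d_office_dock)", "open(d_dock_hall)", "open(d_hall_lab)"]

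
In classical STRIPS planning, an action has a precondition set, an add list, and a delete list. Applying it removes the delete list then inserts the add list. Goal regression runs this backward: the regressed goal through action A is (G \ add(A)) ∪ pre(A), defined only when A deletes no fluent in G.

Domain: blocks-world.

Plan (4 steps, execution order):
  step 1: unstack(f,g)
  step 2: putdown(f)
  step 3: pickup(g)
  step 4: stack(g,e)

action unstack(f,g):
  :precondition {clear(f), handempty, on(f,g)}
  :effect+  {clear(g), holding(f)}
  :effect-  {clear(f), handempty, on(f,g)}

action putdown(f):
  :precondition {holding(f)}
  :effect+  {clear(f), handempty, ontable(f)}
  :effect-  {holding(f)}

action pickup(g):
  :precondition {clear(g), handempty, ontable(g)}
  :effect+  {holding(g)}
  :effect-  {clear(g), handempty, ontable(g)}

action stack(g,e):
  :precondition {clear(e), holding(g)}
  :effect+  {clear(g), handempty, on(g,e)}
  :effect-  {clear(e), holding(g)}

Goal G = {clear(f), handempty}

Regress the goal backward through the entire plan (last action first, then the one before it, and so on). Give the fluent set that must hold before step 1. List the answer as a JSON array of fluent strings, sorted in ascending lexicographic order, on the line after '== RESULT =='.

Regress step by step:
  through step 4 (stack(g,e)): drop {handempty}, keep {clear(f)}, require {clear(e), holding(g)}
    → {clear(e), clear(f), holding(g)}
  through step 3 (pickup(g)): drop {holding(g)}, keep {clear(e), clear(f)}, require {clear(g), handempty, ontable(g)}
    → {clear(e), clear(f), clear(g), handempty, ontable(g)}
  through step 2 (putdown(f)): drop {clear(f), handempty}, keep {clear(e), clear(g), ontable(g)}, require {holding(f)}
    → {clear(e), clear(g), holding(f), ontable(g)}
  through step 1 (unstack(f,g)): drop {clear(g), holding(f)}, keep {clear(e), ontable(g)}, require {clear(f), handempty, on(f,g)}
    → {clear(e), clear(f), handempty, on(f,g), ontable(g)}

== RESULT ==
["clear(e)", "clear(f)", "handempty", "on(f,g)", "ontable(g)"]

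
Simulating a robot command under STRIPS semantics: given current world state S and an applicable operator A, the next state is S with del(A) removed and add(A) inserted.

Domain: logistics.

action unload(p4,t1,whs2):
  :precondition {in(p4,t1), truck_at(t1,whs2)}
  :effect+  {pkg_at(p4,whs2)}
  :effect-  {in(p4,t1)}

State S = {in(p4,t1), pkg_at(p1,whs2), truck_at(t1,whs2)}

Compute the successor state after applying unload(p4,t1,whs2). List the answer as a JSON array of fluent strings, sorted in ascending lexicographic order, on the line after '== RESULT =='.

Compute (S \ del) ∪ add:
  pre ⊆ S: {in(p4,t1), truck_at(t1,whs2)} ⊆ S  — applicable
  S \ del = {pkg_at(p1,whs2), truck_at(t1,whs2)}
  ∪ add   = {pkg_at(p1,whs2), pkg_at(p4,whs2), truck_at(t1,whs2)}

== RESULT ==
["pkg_at(p1,whs2)", "pkg_at(p4,whs2)", "truck_at(t1,whs2)"]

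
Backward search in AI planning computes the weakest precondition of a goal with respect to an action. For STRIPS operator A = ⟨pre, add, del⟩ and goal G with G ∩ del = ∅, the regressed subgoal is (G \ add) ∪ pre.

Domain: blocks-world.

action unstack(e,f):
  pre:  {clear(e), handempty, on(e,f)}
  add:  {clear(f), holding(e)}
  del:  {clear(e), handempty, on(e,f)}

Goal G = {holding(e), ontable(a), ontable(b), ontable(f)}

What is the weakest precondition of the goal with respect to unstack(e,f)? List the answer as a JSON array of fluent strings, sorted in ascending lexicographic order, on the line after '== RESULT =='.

Regress:
  G ∩ del = {}  (empty — regression defined)
  G \ add = {holding(e), ontable(a), ontable(b), ontable(f)} \ {clear(f), holding(e)} = {ontable(a), ontable(b), ontable(f)}
  ∪ pre   = {ontable(a), ontable(b), ontable(f)} ∪ {clear(e), handempty, on(e,f)}
          = {clear(e), handempty, on(e,f), ontable(a), ontable(b), ontable(f)}

== RESULT ==
["clear(e)", "handempty", "on(e,f)", "ontable(a)", "ontable(b)", "ontable(f)"]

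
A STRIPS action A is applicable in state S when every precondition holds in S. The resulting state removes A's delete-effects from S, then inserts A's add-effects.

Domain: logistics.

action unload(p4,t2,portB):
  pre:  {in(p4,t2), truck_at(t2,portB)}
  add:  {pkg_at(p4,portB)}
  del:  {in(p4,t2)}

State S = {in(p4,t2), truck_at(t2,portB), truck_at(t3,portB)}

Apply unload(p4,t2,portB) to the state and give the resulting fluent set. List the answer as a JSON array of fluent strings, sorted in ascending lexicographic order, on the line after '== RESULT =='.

Compute (S \ del) ∪ add:
  pre ⊆ S: {in(p4,t2), truck_at(t2,portB)} ⊆ S  — applicable
  S \ del = {truck_at(t2,portB), truck_at(t3,portB)}
  ∪ add   = {pkg_at(p4,portB), truck_at(t2,portB), truck_at(t3,portB)}

== RESULT ==
["pkg_at(p4,portB)", "truck_at(t2,portB)", "truck_at(t3,portB)"]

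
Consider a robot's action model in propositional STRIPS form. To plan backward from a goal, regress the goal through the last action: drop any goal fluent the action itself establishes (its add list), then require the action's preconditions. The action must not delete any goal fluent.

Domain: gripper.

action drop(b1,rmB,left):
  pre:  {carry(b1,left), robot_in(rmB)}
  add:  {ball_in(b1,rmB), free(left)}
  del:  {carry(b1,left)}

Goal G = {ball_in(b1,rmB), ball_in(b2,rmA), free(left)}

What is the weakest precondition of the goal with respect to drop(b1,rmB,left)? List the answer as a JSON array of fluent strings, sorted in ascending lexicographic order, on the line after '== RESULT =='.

Regress:
  G ∩ del = {}  (empty — regression defined)
  G \ add = {ball_in(b1,rmB), ball_in(b2,rmA), free(left)} \ {ball_in(b1,rmB), free(left)} = {ball_in(b2,rmA)}
  ∪ pre   = {ball_in(b2,rmA)} ∪ {carry(b1,left), robot_in(rmB)}
          = {ball_in(b2,rmA), carry(b1,left), robot_in(rmB)}

== RESULT ==
["ball_in(b2,rmA)", "carry(b1,left)", "robot_in(rmB)"]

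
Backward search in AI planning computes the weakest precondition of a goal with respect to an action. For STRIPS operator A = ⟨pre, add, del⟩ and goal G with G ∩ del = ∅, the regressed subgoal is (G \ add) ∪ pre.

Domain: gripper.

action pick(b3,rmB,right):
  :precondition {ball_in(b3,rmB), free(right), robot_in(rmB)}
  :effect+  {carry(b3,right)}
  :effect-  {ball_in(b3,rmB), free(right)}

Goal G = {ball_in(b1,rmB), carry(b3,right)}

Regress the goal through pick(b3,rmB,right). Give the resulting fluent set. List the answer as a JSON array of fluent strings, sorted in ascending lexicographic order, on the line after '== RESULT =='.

Regress:
  G ∩ del = {}  (empty — regression defined)
  G \ add = {ball_in(b1,rmB), carry(b3,right)} \ {carry(b3,right)} = {ball_in(b1,rmB)}
  ∪ pre   = {ball_in(b1,rmB)} ∪ {ball_in(b3,rmB), free(right), robot_in(rmB)}
          = {ball_in(b1,rmB), ball_in(b3,rmB), free(right), robot_in(rmB)}

== RESULT ==
["ball_in(b1,rmB)", "ball_in(b3,rmB)", "free(right)", "robot_in(rmB)"]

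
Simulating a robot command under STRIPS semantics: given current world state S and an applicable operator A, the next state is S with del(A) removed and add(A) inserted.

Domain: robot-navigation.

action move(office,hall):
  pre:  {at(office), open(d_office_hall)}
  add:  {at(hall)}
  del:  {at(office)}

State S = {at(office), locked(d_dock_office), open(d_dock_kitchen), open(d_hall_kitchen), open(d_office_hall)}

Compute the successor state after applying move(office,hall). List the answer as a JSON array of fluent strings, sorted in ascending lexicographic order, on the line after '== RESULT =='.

Progress:
  pre ⊆ S: {at(office), open(d_office_hall)} ⊆ S  — applicable
  S \ del = {locked(d_dock_office), open(d_dock_kitchen), open(d_hall_kitchen), open(d_office_hall)}
  ∪ add   = {at(hall), locked(d_dock_office), open(d_dock_kitchen), open(d_hall_kitchen), open(d_office_hall)}

== RESULT ==
["at(hall)", "locked(d_dock_office)", "open(d_dock_kitchen)", "open(d_hall_kitchen)", "open(d_office_hall)"]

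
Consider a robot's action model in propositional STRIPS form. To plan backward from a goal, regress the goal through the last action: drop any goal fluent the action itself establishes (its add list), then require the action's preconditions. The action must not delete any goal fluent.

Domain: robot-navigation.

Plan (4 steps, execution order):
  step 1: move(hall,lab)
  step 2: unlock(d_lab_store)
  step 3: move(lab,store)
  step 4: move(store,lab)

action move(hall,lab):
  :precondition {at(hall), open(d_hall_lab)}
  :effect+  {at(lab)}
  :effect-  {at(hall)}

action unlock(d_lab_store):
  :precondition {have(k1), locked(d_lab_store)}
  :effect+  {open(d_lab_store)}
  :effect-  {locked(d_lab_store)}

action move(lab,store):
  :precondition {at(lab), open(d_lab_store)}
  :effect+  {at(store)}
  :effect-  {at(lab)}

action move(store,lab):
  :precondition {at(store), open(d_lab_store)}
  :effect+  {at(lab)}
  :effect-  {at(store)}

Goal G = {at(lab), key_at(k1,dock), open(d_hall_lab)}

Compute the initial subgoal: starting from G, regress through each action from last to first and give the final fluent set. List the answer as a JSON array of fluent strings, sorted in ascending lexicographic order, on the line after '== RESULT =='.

Regress step by step:
  through step 4 (move(store,lab)): drop {at(lab)}, keep {key_at(k1,dock), open(d_hall_lab)}, require {at(store), open(d_lab_store)}
    → {at(store), key_at(k1,dock), open(d_hall_lab), open(d_lab_store)}
  through step 3 (move(lab,store)): drop {at(store)}, keep {key_at(k1,dock), open(d_hall_lab), open(d_lab_store)}, require {at(lab), open(d_lab_store)}
    → {at(lab), key_at(k1,dock), open(d_hall_lab), open(d_lab_store)}
  through step 2 (unlock(d_lab_store)): drop {open(d_lab_store)}, keep {at(lab), key_at(k1,dock), open(d_hall_lab)}, require {have(k1), locked(d_lab_store)}
    → {at(lab), have(k1), key_at(k1,dock), locked(d_lab_store), open(d_hall_lab)}
  through step 1 (move(hall,lab)): drop {at(lab)}, keep {have(k1), key_at(k1,dock), locked(d_lab_store), open(d_hall_lab)}, require {at(hall), open(d_hall_lab)}
    → {at(hall), have(k1), key_at(k1,dock), locked(d_lab_store), open(d_hall_lab)}

== RESULT ==
["at(hall)", "have(k1)", "key_at(k1,dock)", "locked(d_lab_store)", "open(d_hall_lab)"]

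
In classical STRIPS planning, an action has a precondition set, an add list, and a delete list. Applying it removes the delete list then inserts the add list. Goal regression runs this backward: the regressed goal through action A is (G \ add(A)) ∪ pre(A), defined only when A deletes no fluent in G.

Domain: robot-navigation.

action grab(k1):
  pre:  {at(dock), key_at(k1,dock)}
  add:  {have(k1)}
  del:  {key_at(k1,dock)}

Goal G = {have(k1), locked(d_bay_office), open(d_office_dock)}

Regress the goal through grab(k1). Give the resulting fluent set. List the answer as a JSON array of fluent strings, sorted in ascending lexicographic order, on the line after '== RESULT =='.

Regress:
  G ∩ del = {}  (empty — regression defined)
  G \ add = {have(k1), locked(d_bay_office), open(d_office_dock)} \ {have(k1)} = {locked(d_bay_office), open(d_office_dock)}
  ∪ pre   = {locked(d_bay_office), open(d_office_dock)} ∪ {at(dock), key_at(k1,dock)}
          = {at(dock), key_at(k1,dock), locked(d_bay_office), open(d_office_dock)}

== RESULT ==
["at(dock)", "key_at(k1,dock)", "locked(d_bay_office)", "open(d_office_dock)"]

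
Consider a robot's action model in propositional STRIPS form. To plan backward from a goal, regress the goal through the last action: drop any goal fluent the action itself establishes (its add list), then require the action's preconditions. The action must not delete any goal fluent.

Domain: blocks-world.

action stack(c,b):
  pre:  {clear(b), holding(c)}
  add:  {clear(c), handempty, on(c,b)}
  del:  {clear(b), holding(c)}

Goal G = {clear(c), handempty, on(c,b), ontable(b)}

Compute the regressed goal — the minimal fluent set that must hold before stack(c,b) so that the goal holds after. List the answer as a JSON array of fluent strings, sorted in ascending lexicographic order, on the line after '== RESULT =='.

Regress:
  G ∩ del = {}  (empty — regression defined)
  G \ add = {clear(c), handempty, on(c,b), ontable(b)} \ {clear(c), handempty, on(c,b)} = {ontable(b)}
  ∪ pre   = {ontable(b)} ∪ {clear(b), holding(c)}
          = {clear(b), holding(c), ontable(b)}

== RESULT ==
["clear(b)", "holding(c)", "ontable(b)"]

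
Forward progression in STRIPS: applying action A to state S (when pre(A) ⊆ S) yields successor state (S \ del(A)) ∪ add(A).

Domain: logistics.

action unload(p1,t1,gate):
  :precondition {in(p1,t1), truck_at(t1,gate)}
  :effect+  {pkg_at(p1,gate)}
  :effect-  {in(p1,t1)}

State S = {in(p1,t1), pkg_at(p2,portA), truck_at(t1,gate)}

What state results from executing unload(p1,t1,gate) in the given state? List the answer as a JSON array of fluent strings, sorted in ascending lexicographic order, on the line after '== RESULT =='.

Compute (S \ del) ∪ add:
  pre ⊆ S: {in(p1,t1), truck_at(t1,gate)} ⊆ S  — applicable
  S \ del = {pkg_at(p2,portA), truck_at(t1,gate)}
  ∪ add   = {pkg_at(p1,gate), pkg_at(p2,portA), truck_at(t1,gate)}

== RESULT ==
["pkg_at(p1,gate)", "pkg_at(p2,portA)", "truck_at(t1,gate)"]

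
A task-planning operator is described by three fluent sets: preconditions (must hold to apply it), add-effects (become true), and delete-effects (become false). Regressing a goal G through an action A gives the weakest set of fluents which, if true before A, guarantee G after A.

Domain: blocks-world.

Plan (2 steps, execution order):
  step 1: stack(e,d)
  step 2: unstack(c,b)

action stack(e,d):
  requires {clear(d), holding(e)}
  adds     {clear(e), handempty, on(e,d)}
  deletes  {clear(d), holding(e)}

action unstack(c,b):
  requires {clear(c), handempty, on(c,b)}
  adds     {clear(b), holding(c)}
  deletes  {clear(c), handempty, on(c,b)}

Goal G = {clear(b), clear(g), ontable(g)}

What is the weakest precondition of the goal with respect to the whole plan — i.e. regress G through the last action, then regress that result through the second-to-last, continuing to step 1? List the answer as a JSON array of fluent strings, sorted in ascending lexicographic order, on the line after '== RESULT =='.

Work backward from the goal:
  through step 2 (unstack(c,b)): drop {clear(b)}, keep {clear(g), ontable(g)}, require {clear(c), handempty, on(c,b)}
    → {clear(c), clear(g), handempty, on(c,b), ontable(g)}
  through step 1 (stack(e,d)): drop {handempty}, keep {clear(c), clear(g), on(c,b), ontable(g)}, require {clear(d), holding(e)}
    → {clear(c), clear(d), clear(g), holding(e), on(c,b), ontable(g)}

== RESULT ==
["clear(c)", "clear(d)", "clear(g)", "holding(e)", "on(c,b)", "ontable(g)"]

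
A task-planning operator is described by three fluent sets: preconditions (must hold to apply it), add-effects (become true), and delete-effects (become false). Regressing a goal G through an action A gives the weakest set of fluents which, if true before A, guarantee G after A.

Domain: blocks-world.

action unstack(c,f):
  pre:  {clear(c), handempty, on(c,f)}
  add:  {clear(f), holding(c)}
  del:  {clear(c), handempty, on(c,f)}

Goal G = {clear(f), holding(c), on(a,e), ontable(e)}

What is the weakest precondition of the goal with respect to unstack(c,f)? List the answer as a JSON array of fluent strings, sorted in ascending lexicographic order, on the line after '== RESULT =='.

Regress:
  G ∩ del = {}  (empty — regression defined)
  G \ add = {clear(f), holding(c), on(a,e), ontable(e)} \ {clear(f), holding(c)} = {on(a,e), ontable(e)}
  ∪ pre   = {on(a,e), ontable(e)} ∪ {clear(c), handempty, on(c,f)}
          = {clear(c), handempty, on(a,e), on(c,f), ontable(e)}

== RESULT ==
["clear(c)", "handempty", "on(a,e)", "on(c,f)", "ontable(e)"]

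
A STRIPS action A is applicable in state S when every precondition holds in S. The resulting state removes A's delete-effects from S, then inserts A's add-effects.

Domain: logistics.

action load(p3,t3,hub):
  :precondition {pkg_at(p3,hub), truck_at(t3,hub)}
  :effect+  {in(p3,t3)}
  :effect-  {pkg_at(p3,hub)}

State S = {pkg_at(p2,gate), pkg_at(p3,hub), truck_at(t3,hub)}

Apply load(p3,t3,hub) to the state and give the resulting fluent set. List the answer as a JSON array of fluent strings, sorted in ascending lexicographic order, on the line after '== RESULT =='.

Compute (S \ del) ∪ add:
  pre ⊆ S: {pkg_at(p3,hub), truck_at(t3,hub)} ⊆ S  — applicable
  S \ del = {pkg_at(p2,gate), truck_at(t3,hub)}
  ∪ add   = {in(p3,t3), pkg_at(p2,gate), truck_at(t3,hub)}

== RESULT ==
["in(p3,t3)", "pkg_at(p2,gate)", "truck_at(t3,hub)"]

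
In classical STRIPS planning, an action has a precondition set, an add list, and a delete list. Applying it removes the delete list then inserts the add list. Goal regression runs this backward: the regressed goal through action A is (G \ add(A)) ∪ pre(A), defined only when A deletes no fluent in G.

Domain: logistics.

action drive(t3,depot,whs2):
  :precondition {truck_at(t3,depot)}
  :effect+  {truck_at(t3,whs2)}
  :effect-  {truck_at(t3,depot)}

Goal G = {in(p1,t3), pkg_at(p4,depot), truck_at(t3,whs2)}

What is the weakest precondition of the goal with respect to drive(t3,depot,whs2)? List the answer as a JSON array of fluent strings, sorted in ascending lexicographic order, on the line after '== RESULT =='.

Compute (G \ add) ∪ pre:
  G ∩ del = {}  (empty — regression defined)
  G \ add = {in(p1,t3), pkg_at(p4,depot), truck_at(t3,whs2)} \ {truck_at(t3,whs2)} = {in(p1,t3), pkg_at(p4,depot)}
  ∪ pre   = {in(p1,t3), pkg_at(p4,depot)} ∪ {truck_at(t3,depot)}
          = {in(p1,t3), pkg_at(p4,depot), truck_at(t3,depot)}

== RESULT ==
["in(p1,t3)", "pkg_at(p4,depot)", "truck_at(t3,depot)"]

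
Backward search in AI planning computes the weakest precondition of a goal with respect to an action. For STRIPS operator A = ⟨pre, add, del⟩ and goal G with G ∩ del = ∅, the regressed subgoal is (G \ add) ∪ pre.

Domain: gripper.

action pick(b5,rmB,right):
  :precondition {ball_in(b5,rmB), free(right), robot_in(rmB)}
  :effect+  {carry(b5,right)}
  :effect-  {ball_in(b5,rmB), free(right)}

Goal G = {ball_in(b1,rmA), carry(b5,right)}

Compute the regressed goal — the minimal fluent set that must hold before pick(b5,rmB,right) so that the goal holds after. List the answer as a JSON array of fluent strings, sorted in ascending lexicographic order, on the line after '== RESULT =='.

Regress:
  G ∩ del = {}  (empty — regression defined)
  G \ add = {ball_in(b1,rmA), carry(b5,right)} \ {carry(b5,right)} = {ball_in(b1,rmA)}
  ∪ pre   = {ball_in(b1,rmA)} ∪ {ball_in(b5,rmB), free(right), robot_in(rmB)}
          = {ball_in(b1,rmA), ball_in(b5,rmB), free(right), robot_in(rmB)}

== RESULT ==
["ball_in(b1,rmA)", "ball_in(b5,rmB)", "free(right)", "robot_in(rmB)"]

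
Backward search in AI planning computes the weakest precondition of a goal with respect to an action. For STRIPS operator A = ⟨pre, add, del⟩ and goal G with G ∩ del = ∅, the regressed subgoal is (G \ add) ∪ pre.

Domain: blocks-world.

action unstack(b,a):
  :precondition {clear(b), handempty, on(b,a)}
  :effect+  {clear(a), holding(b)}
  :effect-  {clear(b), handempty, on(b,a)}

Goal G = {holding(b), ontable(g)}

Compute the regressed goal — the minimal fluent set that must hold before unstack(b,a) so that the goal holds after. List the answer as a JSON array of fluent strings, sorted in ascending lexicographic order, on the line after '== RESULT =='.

Regress:
  G ∩ del = {}  (empty — regression defined)
  G \ add = {holding(b), ontable(g)} \ {clear(a), holding(b)} = {ontable(g)}
  ∪ pre   = {ontable(g)} ∪ {clear(b), handempty, on(b,a)}
          = {clear(b), handempty, on(b,a), ontable(g)}

== RESULT ==
["clear(b)", "handempty", "on(b,a)", "ontable(g)"]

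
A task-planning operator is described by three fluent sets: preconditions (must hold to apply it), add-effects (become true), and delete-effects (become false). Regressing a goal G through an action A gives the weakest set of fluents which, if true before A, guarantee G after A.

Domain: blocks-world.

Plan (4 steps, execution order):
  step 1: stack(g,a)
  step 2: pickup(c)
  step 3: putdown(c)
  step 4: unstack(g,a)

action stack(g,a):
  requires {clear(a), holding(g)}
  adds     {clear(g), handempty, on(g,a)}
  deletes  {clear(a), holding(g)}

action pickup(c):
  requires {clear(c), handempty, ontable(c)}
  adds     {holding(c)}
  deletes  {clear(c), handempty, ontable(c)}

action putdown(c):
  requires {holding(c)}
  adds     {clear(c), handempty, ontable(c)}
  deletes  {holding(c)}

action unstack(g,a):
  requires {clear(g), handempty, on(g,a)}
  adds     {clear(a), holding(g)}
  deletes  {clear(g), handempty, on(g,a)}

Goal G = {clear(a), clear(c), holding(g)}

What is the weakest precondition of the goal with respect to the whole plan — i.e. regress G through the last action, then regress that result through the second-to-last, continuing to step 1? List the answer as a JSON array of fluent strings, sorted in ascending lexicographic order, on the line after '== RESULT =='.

Work backward from the goal:
  through step 4 (unstack(g,a)): drop {clear(a), holding(g)}, keep {clear(c)}, require {clear(g), handempty, on(g,a)}
    → {clear(c), clear(g), handempty, on(g,a)}
  through step 3 (putdown(c)): drop {clear(c), handempty}, keep {clear(g), on(g,a)}, require {holding(c)}
    → {clear(g), holding(c), on(g,a)}
  through step 2 (pickup(c)): drop {holding(c)}, keep {clear(g), on(g,a)}, require {clear(c), handempty, ontable(c)}
    → {clear(c), clear(g), handempty, on(g,a), ontable(c)}
  through step 1 (stack(g,a)): drop {clear(g), handempty, on(g,a)}, keep {clear(c), ontable(c)}, require {clear(a), holding(g)}
    → {clear(a), clear(c), holding(g), ontable(c)}

== RESULT ==
["clear(a)", "clear(c)", "holding(g)", "ontable(c)"]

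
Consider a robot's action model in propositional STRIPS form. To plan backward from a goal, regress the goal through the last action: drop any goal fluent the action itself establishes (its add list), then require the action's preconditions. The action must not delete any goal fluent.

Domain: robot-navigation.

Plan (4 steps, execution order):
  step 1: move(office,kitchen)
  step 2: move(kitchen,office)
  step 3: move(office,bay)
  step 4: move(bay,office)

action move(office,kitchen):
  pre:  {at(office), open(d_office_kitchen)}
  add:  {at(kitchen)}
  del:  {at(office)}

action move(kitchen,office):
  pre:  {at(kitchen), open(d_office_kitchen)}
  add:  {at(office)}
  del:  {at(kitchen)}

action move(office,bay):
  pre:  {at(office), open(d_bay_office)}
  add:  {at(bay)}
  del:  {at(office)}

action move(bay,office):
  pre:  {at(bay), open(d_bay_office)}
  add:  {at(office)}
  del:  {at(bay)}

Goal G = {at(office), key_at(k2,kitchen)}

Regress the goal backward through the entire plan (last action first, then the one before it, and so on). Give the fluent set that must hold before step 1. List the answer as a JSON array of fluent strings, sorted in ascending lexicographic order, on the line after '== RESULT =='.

Work backward from the goal:
  through step 4 (move(bay,office)): drop {at(office)}, keep {key_at(k2,kitchen)}, require {at(bay), open(d_bay_office)}
    → {at(bay), key_at(k2,kitchen), open(d_bay_office)}
  through step 3 (move(office,bay)): drop {at(bay)}, keep {key_at(k2,kitchen), open(d_bay_office)}, require {at(office), open(d_bay_office)}
    → {at(office), key_at(k2,kitchen), open(d_bay_office)}
  through step 2 (move(kitchen,office)): drop {at(office)}, keep {key_at(k2,kitchen), open(d_bay_office)}, require {at(kitchen), open(d_office_kitchen)}
    → {at(kitchen), key_at(k2,kitchen), open(d_bay_office), open(d_office_kitchen)}
  through step 1 (move(office,kitchen)): drop {at(kitchen)}, keep {key_at(k2,kitchen), open(d_bay_office), open(d_office_kitchen)}, require {at(office), open(d_office_kitchen)}
    → {at(office), key_at(k2,kitchen), open(d_bay_office), open(d_office_kitchen)}

== RESULT ==
["at(office)", "key_at(k2,kitchen)", "open(d_bay_office)", "open(d_office_kitchen)"]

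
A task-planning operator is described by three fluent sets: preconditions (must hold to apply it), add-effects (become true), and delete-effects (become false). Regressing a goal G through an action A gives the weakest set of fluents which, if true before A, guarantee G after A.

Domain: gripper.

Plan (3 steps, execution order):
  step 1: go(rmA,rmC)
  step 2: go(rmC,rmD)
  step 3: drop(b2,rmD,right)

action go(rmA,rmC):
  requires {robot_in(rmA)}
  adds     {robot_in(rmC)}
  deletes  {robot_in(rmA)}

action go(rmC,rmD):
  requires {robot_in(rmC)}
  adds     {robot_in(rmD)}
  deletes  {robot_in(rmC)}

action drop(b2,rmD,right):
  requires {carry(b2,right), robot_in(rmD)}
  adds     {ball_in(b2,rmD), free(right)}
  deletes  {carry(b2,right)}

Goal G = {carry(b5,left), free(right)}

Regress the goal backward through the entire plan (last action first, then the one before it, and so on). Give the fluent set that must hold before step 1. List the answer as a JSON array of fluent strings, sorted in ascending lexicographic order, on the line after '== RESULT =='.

Work backward from the goal:
  through step 3 (drop(b2,rmD,right)): drop {free(right)}, keep {carry(b5,left)}, require {carry(b2,right), robot_in(rmD)}
    → {carry(b2,right), carry(b5,left), robot_in(rmD)}
  through step 2 (go(rmC,rmD)): drop {robot_in(rmD)}, keep {carry(b2,right), carry(b5,left)}, require {robot_in(rmC)}
    → {carry(b2,right), carry(b5,left), robot_in(rmC)}
  through step 1 (go(rmA,rmC)): drop {robot_in(rmC)}, keep {carry(b2,right), carry(b5,left)}, require {robot_in(rmA)}
    → {carry(b2,right), carry(b5,left), robot_in(rmA)}

== RESULT ==
["carry(b2,right)", "carry(b5,left)", "robot_in(rmA)"]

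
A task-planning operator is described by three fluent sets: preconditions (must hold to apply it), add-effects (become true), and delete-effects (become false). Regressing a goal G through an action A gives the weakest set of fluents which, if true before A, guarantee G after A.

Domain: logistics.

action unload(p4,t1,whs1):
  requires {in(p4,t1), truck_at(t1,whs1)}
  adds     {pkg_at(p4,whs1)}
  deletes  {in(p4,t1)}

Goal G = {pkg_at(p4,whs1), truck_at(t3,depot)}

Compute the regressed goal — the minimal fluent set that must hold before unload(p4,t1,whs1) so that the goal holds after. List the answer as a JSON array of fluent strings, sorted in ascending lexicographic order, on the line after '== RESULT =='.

Regress:
  G ∩ del = {}  (empty — regression defined)
  G \ add = {pkg_at(p4,whs1), truck_at(t3,depot)} \ {pkg_at(p4,whs1)} = {truck_at(t3,depot)}
  ∪ pre   = {truck_at(t3,depot)} ∪ {in(p4,t1), truck_at(t1,whs1)}
          = {in(p4,t1), truck_at(t1,whs1), truck_at(t3,depot)}

== RESULT ==
["in(p4,t1)", "truck_at(t1,whs1)", "truck_at(t3,depot)"]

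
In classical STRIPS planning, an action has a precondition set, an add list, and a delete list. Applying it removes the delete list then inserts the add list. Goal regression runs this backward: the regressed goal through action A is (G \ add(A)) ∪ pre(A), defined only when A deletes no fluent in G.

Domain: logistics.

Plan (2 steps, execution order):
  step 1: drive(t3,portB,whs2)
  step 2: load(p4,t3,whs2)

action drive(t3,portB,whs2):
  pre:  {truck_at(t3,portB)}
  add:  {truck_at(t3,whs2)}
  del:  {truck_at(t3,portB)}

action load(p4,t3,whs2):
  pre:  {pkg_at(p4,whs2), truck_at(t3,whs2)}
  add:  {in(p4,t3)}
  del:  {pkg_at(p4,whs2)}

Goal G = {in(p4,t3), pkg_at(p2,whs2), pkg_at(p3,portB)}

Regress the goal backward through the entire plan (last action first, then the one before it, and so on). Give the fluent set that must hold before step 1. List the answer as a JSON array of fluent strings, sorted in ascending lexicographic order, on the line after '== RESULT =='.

Regress step by step:
  through step 2 (load(p4,t3,whs2)): drop {in(p4,t3)}, keep {pkg_at(p2,whs2), pkg_at(p3,portB)}, require {pkg_at(p4,whs2), truck_at(t3,whs2)}
    → {pkg_at(p2,whs2), pkg_at(p3,portB), pkg_at(p4,whs2), truck_at(t3,whs2)}
  through step 1 (drive(t3,portB,whs2)): drop {truck_at(t3,whs2)}, keep {pkg_at(p2,whs2), pkg_at(p3,portB), pkg_at(p4,whs2)}, require {truck_at(t3,portB)}
    → {pkg_at(p2,whs2), pkg_at(p3,portB), pkg_at(p4,whs2), truck_at(t3,portB)}

== RESULT ==
["pkg_at(p2,whs2)", "pkg_at(p3,portB)", "pkg_at(p4,whs2)", "truck_at(t3,portB)"]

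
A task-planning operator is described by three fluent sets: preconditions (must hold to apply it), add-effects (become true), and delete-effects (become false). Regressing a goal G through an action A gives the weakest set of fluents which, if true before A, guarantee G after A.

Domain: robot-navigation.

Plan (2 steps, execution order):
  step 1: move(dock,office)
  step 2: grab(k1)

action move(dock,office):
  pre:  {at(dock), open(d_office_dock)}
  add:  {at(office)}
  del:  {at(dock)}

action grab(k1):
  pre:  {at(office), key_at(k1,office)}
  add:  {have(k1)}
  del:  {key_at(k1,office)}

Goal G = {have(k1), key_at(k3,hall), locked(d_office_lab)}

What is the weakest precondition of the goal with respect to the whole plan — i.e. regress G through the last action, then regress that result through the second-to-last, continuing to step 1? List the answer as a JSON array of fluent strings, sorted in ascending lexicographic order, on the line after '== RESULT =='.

Regress step by step:
  through step 2 (grab(k1)): drop {have(k1)}, keep {key_at(k3,hall), locked(d_office_lab)}, require {at(office), key_at(k1,office)}
    → {at(office), key_at(k1,office), key_at(k3,hall), locked(d_office_lab)}
  through step 1 (move(dock,office)): drop {at(office)}, keep {key_at(k1,office), key_at(k3,hall), locked(d_office_lab)}, require {at(dock), open(d_office_dock)}
    → {at(dock), key_at(k1,office), key_at(k3,hall), locked(d_office_lab), open(d_office_dock)}

== RESULT ==
["at(dock)", "key_at(k1,office)", "key_at(k3,hall)", "locked(d_office_lab)", "open(d_office_dock)"]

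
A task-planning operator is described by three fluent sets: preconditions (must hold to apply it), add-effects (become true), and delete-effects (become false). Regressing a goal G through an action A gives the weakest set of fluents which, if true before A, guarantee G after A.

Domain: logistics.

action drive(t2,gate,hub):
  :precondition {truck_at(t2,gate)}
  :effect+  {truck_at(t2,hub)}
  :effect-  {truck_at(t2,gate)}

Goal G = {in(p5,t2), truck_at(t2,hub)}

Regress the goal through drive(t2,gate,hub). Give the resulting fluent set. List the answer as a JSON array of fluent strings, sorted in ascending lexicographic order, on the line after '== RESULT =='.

Regress:
  G ∩ del = {}  (empty — regression defined)
  G \ add = {in(p5,t2), truck_at(t2,hub)} \ {truck_at(t2,hub)} = {in(p5,t2)}
  ∪ pre   = {in(p5,t2)} ∪ {truck_at(t2,gate)}
          = {in(p5,t2), truck_at(t2,gate)}

== RESULT ==
["in(p5,t2)", "truck_at(t2,gate)"]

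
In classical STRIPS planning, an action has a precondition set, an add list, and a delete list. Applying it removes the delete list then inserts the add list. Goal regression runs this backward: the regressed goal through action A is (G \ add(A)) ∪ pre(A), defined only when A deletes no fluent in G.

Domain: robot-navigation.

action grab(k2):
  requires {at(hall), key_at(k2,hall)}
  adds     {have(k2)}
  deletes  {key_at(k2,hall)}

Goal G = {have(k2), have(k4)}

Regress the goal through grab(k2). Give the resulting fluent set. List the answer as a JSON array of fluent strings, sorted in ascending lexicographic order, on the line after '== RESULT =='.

Compute (G \ add) ∪ pre:
  G ∩ del = {}  (empty — regression defined)
  G \ add = {have(k2), have(k4)} \ {have(k2)} = {have(k4)}
  ∪ pre   = {have(k4)} ∪ {at(hall), key_at(k2,hall)}
          = {at(hall), have(k4), key_at(k2,hall)}

== RESULT ==
["at(hall)", "have(k4)", "key_at(k2,hall)"]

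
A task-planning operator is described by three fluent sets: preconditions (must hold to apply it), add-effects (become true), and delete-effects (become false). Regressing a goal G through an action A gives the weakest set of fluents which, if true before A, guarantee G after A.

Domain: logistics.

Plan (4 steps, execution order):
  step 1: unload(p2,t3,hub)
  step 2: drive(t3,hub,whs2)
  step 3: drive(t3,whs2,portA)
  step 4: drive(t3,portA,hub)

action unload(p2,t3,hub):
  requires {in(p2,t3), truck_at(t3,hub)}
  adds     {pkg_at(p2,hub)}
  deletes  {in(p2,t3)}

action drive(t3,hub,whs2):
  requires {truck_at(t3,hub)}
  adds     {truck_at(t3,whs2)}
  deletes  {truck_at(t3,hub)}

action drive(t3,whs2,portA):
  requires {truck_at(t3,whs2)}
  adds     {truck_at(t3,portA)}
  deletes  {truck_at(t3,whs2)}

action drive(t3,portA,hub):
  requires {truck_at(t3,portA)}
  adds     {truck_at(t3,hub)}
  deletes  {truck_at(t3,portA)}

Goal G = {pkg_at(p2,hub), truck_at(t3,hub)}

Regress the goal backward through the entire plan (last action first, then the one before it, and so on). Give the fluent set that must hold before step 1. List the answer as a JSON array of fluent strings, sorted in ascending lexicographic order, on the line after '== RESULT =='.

Regress step by step:
  through step 4 (drive(t3,portA,hub)): drop {truck_at(t3,hub)}, keep {pkg_at(p2,hub)}, require {truck_at(t3,portA)}
    → {pkg_at(p2,hub), truck_at(t3,portA)}
  through step 3 (drive(t3,whs2,portA)): drop {truck_at(t3,portA)}, keep {pkg_at(p2,hub)}, require {truck_at(t3,whs2)}
    → {pkg_at(p2,hub), truck_at(t3,whs2)}
  through step 2 (drive(t3,hub,whs2)): drop {truck_at(t3,whs2)}, keep {pkg_at(p2,hub)}, require {truck_at(t3,hub)}
    → {pkg_at(p2,hub), truck_at(t3,hub)}
  through step 1 (unload(p2,t3,hub)): drop {pkg_at(p2,hub)}, keep {truck_at(t3,hub)}, require {in(p2,t3), truck_at(t3,hub)}
    → {in(p2,t3), truck_at(t3,hub)}

== RESULT ==
["in(p2,t3)", "truck_at(t3,hub)"]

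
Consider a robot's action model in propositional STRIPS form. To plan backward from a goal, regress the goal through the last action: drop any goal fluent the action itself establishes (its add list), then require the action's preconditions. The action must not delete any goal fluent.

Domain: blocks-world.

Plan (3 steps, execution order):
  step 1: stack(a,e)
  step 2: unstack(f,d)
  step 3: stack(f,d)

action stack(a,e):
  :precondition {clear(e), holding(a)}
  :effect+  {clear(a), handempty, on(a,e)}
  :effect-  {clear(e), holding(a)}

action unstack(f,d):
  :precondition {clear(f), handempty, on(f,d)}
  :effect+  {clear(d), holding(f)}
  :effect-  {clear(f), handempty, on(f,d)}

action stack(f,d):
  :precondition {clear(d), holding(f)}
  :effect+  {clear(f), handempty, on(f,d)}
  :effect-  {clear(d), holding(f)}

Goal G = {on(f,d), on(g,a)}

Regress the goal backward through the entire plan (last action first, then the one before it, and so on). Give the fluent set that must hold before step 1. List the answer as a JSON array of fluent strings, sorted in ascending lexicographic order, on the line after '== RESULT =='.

Work backward from the goal:
  through step 3 (stack(f,d)): drop {on(f,d)}, keep {on(g,a)}, require {clear(d), holding(f)}
    → {clear(d), holding(f), on(g,a)}
  through step 2 (unstack(f,d)): drop {clear(d), holding(f)}, keep {on(g,a)}, require {clear(f), handempty, on(f,d)}
    → {clear(f), handempty, on(f,d), on(g,a)}
  through step 1 (stack(a,e)): drop {handempty}, keep {clear(f), on(f,d), on(g,a)}, require {clear(e), holding(a)}
    → {clear(e), clear(f), holding(a), on(f,d), on(g,a)}

== RESULT ==
["clear(e)", "clear(f)", "holding(a)", "on(f,d)", "on(g,a)"]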